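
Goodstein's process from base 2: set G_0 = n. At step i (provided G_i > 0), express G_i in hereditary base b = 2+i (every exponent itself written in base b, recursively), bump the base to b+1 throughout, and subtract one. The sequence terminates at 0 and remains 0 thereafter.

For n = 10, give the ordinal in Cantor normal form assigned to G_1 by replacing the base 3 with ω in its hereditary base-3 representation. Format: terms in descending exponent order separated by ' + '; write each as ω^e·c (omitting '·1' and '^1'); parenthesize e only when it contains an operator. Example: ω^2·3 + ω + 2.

step 0: 10 = 2^(2 + 1) + 2; sub 3 for 2: 3^(3 + 1) + 3; = 84; G_1 = 84−1 = 83
step 1: 83 = 3^(3 + 1) + 2; sub 4 for 3: 4^(4 + 1) + 2; = 1026; G_2 = 1026−1 = 1025

ω^(ω + 1) + 2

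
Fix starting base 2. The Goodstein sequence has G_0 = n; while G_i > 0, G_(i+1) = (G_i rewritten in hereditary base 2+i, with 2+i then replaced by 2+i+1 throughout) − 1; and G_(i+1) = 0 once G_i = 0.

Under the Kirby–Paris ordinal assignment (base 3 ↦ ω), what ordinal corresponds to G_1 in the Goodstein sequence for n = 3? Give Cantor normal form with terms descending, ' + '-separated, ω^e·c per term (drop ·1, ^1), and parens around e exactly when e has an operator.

ω

(0) 3|_2 = 2 + 1 ↦ 3 + 1|_3 = 4 ⇒ 3
(1) 3|_3 = 3 ↦ 4|_4 = 4 ⇒ 3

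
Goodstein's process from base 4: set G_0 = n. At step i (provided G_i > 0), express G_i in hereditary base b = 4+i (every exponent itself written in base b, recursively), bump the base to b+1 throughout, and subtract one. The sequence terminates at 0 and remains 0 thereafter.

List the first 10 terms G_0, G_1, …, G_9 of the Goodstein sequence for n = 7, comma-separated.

7, 7, 7, 7, 7, 6, 5, 4, 3, 2

step 0: 7 = 4 + 3; sub 5 for 4: 5 + 3; = 8; G_1 = 8−1 = 7
step 1: 7 = 5 + 2; sub 6 for 5: 6 + 2; = 8; G_2 = 8−1 = 7
step 2: 7 = 6 + 1; sub 7 for 6: 7 + 1; = 8; G_3 = 8−1 = 7
step 3: 7 = 7; sub 8 for 7: 8; = 8; G_4 = 8−1 = 7
step 4: 7 = 7; sub 9 for 8: 7; = 7; G_5 = 7−1 = 6
step 5: 6 = 6; sub 10 for 9: 6; = 6; G_6 = 6−1 = 5
step 6: 5 = 5; sub 11 for 10: 5; = 5; G_7 = 5−1 = 4
step 7: 4 = 4; sub 12 for 11: 4; = 4; G_8 = 4−1 = 3
step 8: 3 = 3; sub 13 for 12: 3; = 3; G_9 = 3−1 = 2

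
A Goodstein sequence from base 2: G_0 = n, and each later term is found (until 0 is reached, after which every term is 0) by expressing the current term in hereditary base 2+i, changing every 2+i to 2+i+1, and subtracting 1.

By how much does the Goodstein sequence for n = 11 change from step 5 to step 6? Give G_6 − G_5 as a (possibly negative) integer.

128452926

i=0: 11 = 2^(2 + 1) + 2 + 1 (b=2); 2→3: 3^(3 + 1) + 3 + 1 = 85; 85−1 = 84
i=1: 84 = 3^(3 + 1) + 3 (b=3); 3→4: 4^(4 + 1) + 4 = 1028; 1028−1 = 1027
i=2: 1027 = 4^(4 + 1) + 3 (b=4); 4→5: 5^(5 + 1) + 3 = 15628; 15628−1 = 15627
i=3: 15627 = 5^(5 + 1) + 2 (b=5); 5→6: 6^(6 + 1) + 2 = 279938; 279938−1 = 279937
i=4: 279937 = 6^(6 + 1) + 1 (b=6); 6→7: 7^(7 + 1) + 1 = 5764802; 5764802−1 = 5764801
i=5: 5764801 = 7^(7 + 1) (b=7); 7→8: 8^(8 + 1) = 134217728; 134217728−1 = 134217727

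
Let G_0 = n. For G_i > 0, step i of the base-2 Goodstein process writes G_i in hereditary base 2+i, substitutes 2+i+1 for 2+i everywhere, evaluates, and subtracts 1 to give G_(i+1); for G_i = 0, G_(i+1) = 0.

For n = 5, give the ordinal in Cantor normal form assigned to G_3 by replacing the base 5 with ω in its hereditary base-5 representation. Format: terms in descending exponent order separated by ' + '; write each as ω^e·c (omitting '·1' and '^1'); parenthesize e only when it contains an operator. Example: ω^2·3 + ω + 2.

(0) 5|_2 = 2^2 + 1 ↦ 3^3 + 1|_3 = 28 ⇒ 27
(1) 27|_3 = 3^3 ↦ 4^4|_4 = 256 ⇒ 255
(2) 255|_4 = 3·4^3 + 3·4^2 + 3·4 + 3 ↦ 3·5^3 + 3·5^2 + 3·5 + 3|_5 = 468 ⇒ 467
(3) 467|_5 = 3·5^3 + 3·5^2 + 3·5 + 2 ↦ 3·6^3 + 3·6^2 + 3·6 + 2|_6 = 776 ⇒ 775

ω^3·3 + ω^2·3 + ω·3 + 2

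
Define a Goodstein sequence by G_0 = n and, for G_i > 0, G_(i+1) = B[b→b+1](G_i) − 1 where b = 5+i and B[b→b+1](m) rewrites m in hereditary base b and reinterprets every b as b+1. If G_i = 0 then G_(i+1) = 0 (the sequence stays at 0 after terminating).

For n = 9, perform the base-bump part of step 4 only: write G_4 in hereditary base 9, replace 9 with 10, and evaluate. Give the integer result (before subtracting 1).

G_0 = 9. HB_5(9) = 5 + 4. Bump = 10. G_1 = 9.
G_1 = 9. HB_6(9) = 6 + 3. Bump = 10. G_2 = 9.
G_2 = 9. HB_7(9) = 7 + 2. Bump = 10. G_3 = 9.
G_3 = 9. HB_8(9) = 8 + 1. Bump = 10. G_4 = 9.
G_4 = 9. HB_9(9) = 9. Bump = 10. G_5 = 9.

10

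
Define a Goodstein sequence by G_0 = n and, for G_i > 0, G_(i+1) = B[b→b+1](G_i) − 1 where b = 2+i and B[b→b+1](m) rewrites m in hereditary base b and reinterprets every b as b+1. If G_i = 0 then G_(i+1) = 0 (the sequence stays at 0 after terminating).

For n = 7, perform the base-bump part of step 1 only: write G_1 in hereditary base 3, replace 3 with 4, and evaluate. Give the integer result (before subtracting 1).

step 0: 7 = 2^2 + 2 + 1; sub 3 for 2: 3^3 + 3 + 1; = 31; G_1 = 31−1 = 30
step 1: 30 = 3^3 + 3; sub 4 for 3: 4^4 + 4; = 260; G_2 = 260−1 = 259

260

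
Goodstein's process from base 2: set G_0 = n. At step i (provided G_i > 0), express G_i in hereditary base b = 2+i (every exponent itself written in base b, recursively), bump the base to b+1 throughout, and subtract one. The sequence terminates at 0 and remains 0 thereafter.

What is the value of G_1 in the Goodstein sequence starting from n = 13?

108

13 —HB2→ 2^(2 + 1) + 2^2 + 1 —bump→ 3^(3 + 1) + 3^3 + 1 = 109 —(−1)→ 108
108 —HB3→ 3^(3 + 1) + 3^3 —bump→ 4^(4 + 1) + 4^4 = 1280 —(−1)→ 1279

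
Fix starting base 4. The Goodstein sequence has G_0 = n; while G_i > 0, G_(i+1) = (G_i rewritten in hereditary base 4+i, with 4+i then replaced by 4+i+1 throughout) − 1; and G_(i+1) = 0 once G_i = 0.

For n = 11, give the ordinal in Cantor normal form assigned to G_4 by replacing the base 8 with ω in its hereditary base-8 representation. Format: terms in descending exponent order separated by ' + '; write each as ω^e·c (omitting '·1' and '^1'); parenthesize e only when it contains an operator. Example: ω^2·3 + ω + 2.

11 —HB4→ 2·4 + 3 —bump→ 2·5 + 3 = 13 —(−1)→ 12
12 —HB5→ 2·5 + 2 —bump→ 2·6 + 2 = 14 —(−1)→ 13
13 —HB6→ 2·6 + 1 —bump→ 2·7 + 1 = 15 —(−1)→ 14
14 —HB7→ 2·7 —bump→ 2·8 = 16 —(−1)→ 15
15 —HB8→ 8 + 7 —bump→ 9 + 7 = 16 —(−1)→ 15

ω + 7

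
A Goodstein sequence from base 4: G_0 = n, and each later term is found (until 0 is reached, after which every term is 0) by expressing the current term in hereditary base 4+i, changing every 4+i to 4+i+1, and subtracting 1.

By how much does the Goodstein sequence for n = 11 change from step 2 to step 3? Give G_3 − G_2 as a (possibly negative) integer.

step 0: 11 = 2·4 + 3; sub 5 for 4: 2·5 + 3; = 13; G_1 = 13−1 = 12
step 1: 12 = 2·5 + 2; sub 6 for 5: 2·6 + 2; = 14; G_2 = 14−1 = 13
step 2: 13 = 2·6 + 1; sub 7 for 6: 2·7 + 1; = 15; G_3 = 15−1 = 14

1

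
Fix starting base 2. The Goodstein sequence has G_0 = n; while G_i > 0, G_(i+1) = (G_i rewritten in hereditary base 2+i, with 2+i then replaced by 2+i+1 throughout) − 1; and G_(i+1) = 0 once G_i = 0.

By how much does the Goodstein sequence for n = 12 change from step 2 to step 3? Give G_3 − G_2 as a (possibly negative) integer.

12 —HB2→ 2^(2 + 1) + 2^2 —bump→ 3^(3 + 1) + 3^3 = 108 —(−1)→ 107
107 —HB3→ 3^(3 + 1) + 2·3^2 + 2·3 + 2 —bump→ 4^(4 + 1) + 2·4^2 + 2·4 + 2 = 1066 —(−1)→ 1065
1065 —HB4→ 4^(4 + 1) + 2·4^2 + 2·4 + 1 —bump→ 5^(5 + 1) + 2·5^2 + 2·5 + 1 = 15686 —(−1)→ 15685

14620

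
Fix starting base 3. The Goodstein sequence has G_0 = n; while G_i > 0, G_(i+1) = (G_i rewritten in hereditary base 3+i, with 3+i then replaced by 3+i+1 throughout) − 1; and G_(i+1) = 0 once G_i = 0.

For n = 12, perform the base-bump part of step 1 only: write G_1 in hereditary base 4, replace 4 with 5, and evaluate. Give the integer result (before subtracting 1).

28

12 —HB3→ 3^2 + 3 —bump→ 4^2 + 4 = 20 —(−1)→ 19
19 —HB4→ 4^2 + 3 —bump→ 5^2 + 3 = 28 —(−1)→ 27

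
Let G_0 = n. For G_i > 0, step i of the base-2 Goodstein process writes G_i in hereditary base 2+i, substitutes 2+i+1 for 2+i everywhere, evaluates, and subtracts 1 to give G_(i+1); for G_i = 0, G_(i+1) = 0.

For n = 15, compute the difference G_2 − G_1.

1172

base 2: 15 = 2^(2 + 1) + 2^2 + 2 + 1; at 3: 3^(3 + 1) + 3^3 + 3 + 1 = 112; next = 111
base 3: 111 = 3^(3 + 1) + 3^3 + 3; at 4: 4^(4 + 1) + 4^4 + 4 = 1284; next = 1283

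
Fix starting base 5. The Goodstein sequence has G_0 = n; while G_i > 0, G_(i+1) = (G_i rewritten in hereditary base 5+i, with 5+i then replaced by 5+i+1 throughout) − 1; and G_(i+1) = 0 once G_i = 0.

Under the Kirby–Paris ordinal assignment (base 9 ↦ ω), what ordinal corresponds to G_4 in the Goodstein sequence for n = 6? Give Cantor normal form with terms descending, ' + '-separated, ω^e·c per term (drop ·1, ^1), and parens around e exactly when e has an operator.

4

base 5: 6 = 5 + 1; at 6: 6 + 1 = 7; next = 6
base 6: 6 = 6; at 7: 7 = 7; next = 6
base 7: 6 = 6; at 8: 6 = 6; next = 5
base 8: 5 = 5; at 9: 5 = 5; next = 4
base 9: 4 = 4; at 10: 4 = 4; next = 3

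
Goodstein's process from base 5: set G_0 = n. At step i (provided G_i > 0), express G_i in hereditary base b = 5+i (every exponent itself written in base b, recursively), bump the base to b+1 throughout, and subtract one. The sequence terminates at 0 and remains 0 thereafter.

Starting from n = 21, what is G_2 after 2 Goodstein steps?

27

i=0: 21 = 4·5 + 1 (b=5); 5→6: 4·6 + 1 = 25; 25−1 = 24
i=1: 24 = 4·6 (b=6); 6→7: 4·7 = 28; 28−1 = 27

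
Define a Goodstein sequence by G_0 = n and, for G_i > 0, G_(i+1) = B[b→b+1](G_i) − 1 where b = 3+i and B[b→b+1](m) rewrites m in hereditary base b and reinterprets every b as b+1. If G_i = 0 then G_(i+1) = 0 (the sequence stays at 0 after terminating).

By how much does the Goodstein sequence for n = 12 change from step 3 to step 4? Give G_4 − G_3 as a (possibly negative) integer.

base 3: 12 = 3^2 + 3; at 4: 4^2 + 4 = 20; next = 19
base 4: 19 = 4^2 + 3; at 5: 5^2 + 3 = 28; next = 27
base 5: 27 = 5^2 + 2; at 6: 6^2 + 2 = 38; next = 37
base 6: 37 = 6^2 + 1; at 7: 7^2 + 1 = 50; next = 49

12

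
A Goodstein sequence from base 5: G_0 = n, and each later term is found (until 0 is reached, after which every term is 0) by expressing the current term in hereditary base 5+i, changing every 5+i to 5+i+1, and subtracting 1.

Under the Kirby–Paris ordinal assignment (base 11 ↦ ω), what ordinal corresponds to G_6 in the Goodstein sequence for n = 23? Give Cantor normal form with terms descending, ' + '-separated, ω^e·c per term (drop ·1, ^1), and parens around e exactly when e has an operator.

ω·3 + 6

(0) 23|_5 = 4·5 + 3 ↦ 4·6 + 3|_6 = 27 ⇒ 26
(1) 26|_6 = 4·6 + 2 ↦ 4·7 + 2|_7 = 30 ⇒ 29
(2) 29|_7 = 4·7 + 1 ↦ 4·8 + 1|_8 = 33 ⇒ 32
(3) 32|_8 = 4·8 ↦ 4·9|_9 = 36 ⇒ 35
(4) 35|_9 = 3·9 + 8 ↦ 3·10 + 8|_10 = 38 ⇒ 37
(5) 37|_10 = 3·10 + 7 ↦ 3·11 + 7|_11 = 40 ⇒ 39
(6) 39|_11 = 3·11 + 6 ↦ 3·12 + 6|_12 = 42 ⇒ 41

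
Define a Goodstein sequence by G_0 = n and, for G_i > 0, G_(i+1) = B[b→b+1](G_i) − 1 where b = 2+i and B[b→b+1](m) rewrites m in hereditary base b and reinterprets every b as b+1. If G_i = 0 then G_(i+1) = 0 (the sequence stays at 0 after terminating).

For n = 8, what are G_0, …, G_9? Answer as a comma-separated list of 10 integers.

8 —HB2→ 2^(2 + 1) —bump→ 3^(3 + 1) = 81 —(−1)→ 80
80 —HB3→ 2·3^3 + 2·3^2 + 2·3 + 2 —bump→ 2·4^4 + 2·4^2 + 2·4 + 2 = 554 —(−1)→ 553
553 —HB4→ 2·4^4 + 2·4^2 + 2·4 + 1 —bump→ 2·5^5 + 2·5^2 + 2·5 + 1 = 6311 —(−1)→ 6310
6310 —HB5→ 2·5^5 + 2·5^2 + 2·5 —bump→ 2·6^6 + 2·6^2 + 2·6 = 93396 —(−1)→ 93395
93395 —HB6→ 2·6^6 + 2·6^2 + 6 + 5 —bump→ 2·7^7 + 2·7^2 + 7 + 5 = 1647196 —(−1)→ 1647195
1647195 —HB7→ 2·7^7 + 2·7^2 + 7 + 4 —bump→ 2·8^8 + 2·8^2 + 8 + 4 = 33554572 —(−1)→ 33554571
33554571 —HB8→ 2·8^8 + 2·8^2 + 8 + 3 —bump→ 2·9^9 + 2·9^2 + 9 + 3 = 774841152 —(−1)→ 774841151
774841151 —HB9→ 2·9^9 + 2·9^2 + 9 + 2 —bump→ 2·10^10 + 2·10^2 + 10 + 2 = 20000000212 —(−1)→ 20000000211
20000000211 —HB10→ 2·10^10 + 2·10^2 + 10 + 1 —bump→ 2·11^11 + 2·11^2 + 11 + 1 = 570623341476 —(−1)→ 570623341475

8, 80, 553, 6310, 93395, 1647195, 33554571, 774841151, 20000000211, 570623341475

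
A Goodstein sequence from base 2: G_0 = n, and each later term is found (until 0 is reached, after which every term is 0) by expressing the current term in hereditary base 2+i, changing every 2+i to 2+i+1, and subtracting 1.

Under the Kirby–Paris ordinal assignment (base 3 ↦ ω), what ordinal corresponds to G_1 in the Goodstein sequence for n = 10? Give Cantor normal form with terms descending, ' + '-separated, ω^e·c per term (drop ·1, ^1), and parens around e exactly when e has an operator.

ω^(ω + 1) + 2

base 2: 10 = 2^(2 + 1) + 2; at 3: 3^(3 + 1) + 3 = 84; next = 83
base 3: 83 = 3^(3 + 1) + 2; at 4: 4^(4 + 1) + 2 = 1026; next = 1025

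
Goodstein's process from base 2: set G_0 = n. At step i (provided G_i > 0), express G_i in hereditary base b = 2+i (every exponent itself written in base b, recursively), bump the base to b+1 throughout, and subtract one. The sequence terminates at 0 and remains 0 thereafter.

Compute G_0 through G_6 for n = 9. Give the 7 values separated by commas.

9, 81, 1023, 9842, 140743, 2471826, 50333399

G_0=9  [base 2] 2^(2 + 1) + 1  →[2↦3]→  3^(3 + 1) + 1 = 82  −1 ⇒ G_1=81
G_1=81  [base 3] 3^(3 + 1)  →[3↦4]→  4^(4 + 1) = 1024  −1 ⇒ G_2=1023
G_2=1023  [base 4] 3·4^4 + 3·4^3 + 3·4^2 + 3·4 + 3  →[4↦5]→  3·5^5 + 3·5^3 + 3·5^2 + 3·5 + 3 = 9843  −1 ⇒ G_3=9842
G_3=9842  [base 5] 3·5^5 + 3·5^3 + 3·5^2 + 3·5 + 2  →[5↦6]→  3·6^6 + 3·6^3 + 3·6^2 + 3·6 + 2 = 140744  −1 ⇒ G_4=140743
G_4=140743  [base 6] 3·6^6 + 3·6^3 + 3·6^2 + 3·6 + 1  →[6↦7]→  3·7^7 + 3·7^3 + 3·7^2 + 3·7 + 1 = 2471827  −1 ⇒ G_5=2471826
G_5=2471826  [base 7] 3·7^7 + 3·7^3 + 3·7^2 + 3·7  →[7↦8]→  3·8^8 + 3·8^3 + 3·8^2 + 3·8 = 50333400  −1 ⇒ G_6=50333399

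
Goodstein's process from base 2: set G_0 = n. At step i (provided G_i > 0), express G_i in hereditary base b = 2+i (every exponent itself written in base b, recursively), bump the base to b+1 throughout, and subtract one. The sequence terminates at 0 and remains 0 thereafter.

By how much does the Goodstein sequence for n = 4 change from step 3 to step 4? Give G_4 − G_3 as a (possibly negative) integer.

23

step 0: 4 = 2^2; sub 3 for 2: 3^3; = 27; G_1 = 27−1 = 26
step 1: 26 = 2·3^2 + 2·3 + 2; sub 4 for 3: 2·4^2 + 2·4 + 2; = 42; G_2 = 42−1 = 41
step 2: 41 = 2·4^2 + 2·4 + 1; sub 5 for 4: 2·5^2 + 2·5 + 1; = 61; G_3 = 61−1 = 60
step 3: 60 = 2·5^2 + 2·5; sub 6 for 5: 2·6^2 + 2·6; = 84; G_4 = 84−1 = 83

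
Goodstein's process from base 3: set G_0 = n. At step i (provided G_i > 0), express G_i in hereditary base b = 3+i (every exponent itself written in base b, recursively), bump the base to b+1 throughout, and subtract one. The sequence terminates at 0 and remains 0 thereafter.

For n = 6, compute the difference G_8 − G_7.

i=0: 6 = 2·3 (b=3); 3→4: 2·4 = 8; 8−1 = 7
i=1: 7 = 4 + 3 (b=4); 4→5: 5 + 3 = 8; 8−1 = 7
i=2: 7 = 5 + 2 (b=5); 5→6: 6 + 2 = 8; 8−1 = 7
i=3: 7 = 6 + 1 (b=6); 6→7: 7 + 1 = 8; 8−1 = 7
i=4: 7 = 7 (b=7); 7→8: 8 = 8; 8−1 = 7
i=5: 7 = 7 (b=8); 8→9: 7 = 7; 7−1 = 6
i=6: 6 = 6 (b=9); 9→10: 6 = 6; 6−1 = 5
i=7: 5 = 5 (b=10); 10→11: 5 = 5; 5−1 = 4

-1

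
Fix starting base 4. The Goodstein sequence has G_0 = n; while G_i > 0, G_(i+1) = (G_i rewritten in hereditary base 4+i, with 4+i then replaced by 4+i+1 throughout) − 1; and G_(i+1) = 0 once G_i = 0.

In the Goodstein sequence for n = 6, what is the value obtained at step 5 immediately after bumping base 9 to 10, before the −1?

4

base 4: 6 = 4 + 2; at 5: 5 + 2 = 7; next = 6
base 5: 6 = 5 + 1; at 6: 6 + 1 = 7; next = 6
base 6: 6 = 6; at 7: 7 = 7; next = 6
base 7: 6 = 6; at 8: 6 = 6; next = 5
base 8: 5 = 5; at 9: 5 = 5; next = 4
base 9: 4 = 4; at 10: 4 = 4; next = 3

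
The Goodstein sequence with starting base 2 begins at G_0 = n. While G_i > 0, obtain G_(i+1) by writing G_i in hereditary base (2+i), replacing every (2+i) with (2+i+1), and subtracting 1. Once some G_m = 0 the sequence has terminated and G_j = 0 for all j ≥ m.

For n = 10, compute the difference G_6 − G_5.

79857569

i=0: 10 = 2^(2 + 1) + 2 (b=2); 2→3: 3^(3 + 1) + 3 = 84; 84−1 = 83
i=1: 83 = 3^(3 + 1) + 2 (b=3); 3→4: 4^(4 + 1) + 2 = 1026; 1026−1 = 1025
i=2: 1025 = 4^(4 + 1) + 1 (b=4); 4→5: 5^(5 + 1) + 1 = 15626; 15626−1 = 15625
i=3: 15625 = 5^(5 + 1) (b=5); 5→6: 6^(6 + 1) = 279936; 279936−1 = 279935
i=4: 279935 = 5·6^6 + 5·6^5 + 5·6^4 + 5·6^3 + 5·6^2 + 5·6 + 5 (b=6); 6→7: 5·7^7 + 5·7^5 + 5·7^4 + 5·7^3 + 5·7^2 + 5·7 + 5 = 4215755; 4215755−1 = 4215754
i=5: 4215754 = 5·7^7 + 5·7^5 + 5·7^4 + 5·7^3 + 5·7^2 + 5·7 + 4 (b=7); 7→8: 5·8^8 + 5·8^5 + 5·8^4 + 5·8^3 + 5·8^2 + 5·8 + 4 = 84073324; 84073324−1 = 84073323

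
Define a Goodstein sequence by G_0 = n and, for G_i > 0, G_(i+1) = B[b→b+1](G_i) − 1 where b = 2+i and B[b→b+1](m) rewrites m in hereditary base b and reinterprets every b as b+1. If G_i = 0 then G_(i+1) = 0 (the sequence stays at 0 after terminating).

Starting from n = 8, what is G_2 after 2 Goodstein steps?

step 0: 8 = 2^(2 + 1); sub 3 for 2: 3^(3 + 1); = 81; G_1 = 81−1 = 80
step 1: 80 = 2·3^3 + 2·3^2 + 2·3 + 2; sub 4 for 3: 2·4^4 + 2·4^2 + 2·4 + 2; = 554; G_2 = 554−1 = 553

553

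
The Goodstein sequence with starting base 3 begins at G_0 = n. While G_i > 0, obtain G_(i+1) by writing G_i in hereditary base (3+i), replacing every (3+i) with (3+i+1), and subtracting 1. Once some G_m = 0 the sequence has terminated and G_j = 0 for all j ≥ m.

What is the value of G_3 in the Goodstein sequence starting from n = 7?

9

i=0: 7 = 2·3 + 1 (b=3); 3→4: 2·4 + 1 = 9; 9−1 = 8
i=1: 8 = 2·4 (b=4); 4→5: 2·5 = 10; 10−1 = 9
i=2: 9 = 5 + 4 (b=5); 5→6: 6 + 4 = 10; 10−1 = 9
i=3: 9 = 6 + 3 (b=6); 6→7: 7 + 3 = 10; 10−1 = 9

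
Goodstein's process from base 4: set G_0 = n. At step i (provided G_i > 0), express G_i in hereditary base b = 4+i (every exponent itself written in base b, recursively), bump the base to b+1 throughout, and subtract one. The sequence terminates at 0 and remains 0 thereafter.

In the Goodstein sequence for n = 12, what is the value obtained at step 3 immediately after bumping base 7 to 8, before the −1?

base 4: 12 = 3·4; at 5: 3·5 = 15; next = 14
base 5: 14 = 2·5 + 4; at 6: 2·6 + 4 = 16; next = 15
base 6: 15 = 2·6 + 3; at 7: 2·7 + 3 = 17; next = 16
base 7: 16 = 2·7 + 2; at 8: 2·8 + 2 = 18; next = 17

18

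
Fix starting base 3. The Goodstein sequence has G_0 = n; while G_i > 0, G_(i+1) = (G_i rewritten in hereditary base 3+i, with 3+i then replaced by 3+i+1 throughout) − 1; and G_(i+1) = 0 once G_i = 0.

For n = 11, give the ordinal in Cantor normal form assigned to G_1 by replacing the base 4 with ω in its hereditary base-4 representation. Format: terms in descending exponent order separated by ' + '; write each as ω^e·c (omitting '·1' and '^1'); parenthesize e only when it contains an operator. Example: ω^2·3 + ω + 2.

ω^2 + 1

G_0=11  [base 3] 3^2 + 2  →[3↦4]→  4^2 + 2 = 18  −1 ⇒ G_1=17
G_1=17  [base 4] 4^2 + 1  →[4↦5]→  5^2 + 1 = 26  −1 ⇒ G_2=25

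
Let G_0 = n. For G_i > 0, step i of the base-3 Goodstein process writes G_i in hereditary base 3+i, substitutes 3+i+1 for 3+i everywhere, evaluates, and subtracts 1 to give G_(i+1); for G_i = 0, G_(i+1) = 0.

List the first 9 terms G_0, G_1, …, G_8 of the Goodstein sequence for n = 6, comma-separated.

6, 7, 7, 7, 7, 7, 6, 5, 4

step 0: 6 = 2·3; sub 4 for 3: 2·4; = 8; G_1 = 8−1 = 7
step 1: 7 = 4 + 3; sub 5 for 4: 5 + 3; = 8; G_2 = 8−1 = 7
step 2: 7 = 5 + 2; sub 6 for 5: 6 + 2; = 8; G_3 = 8−1 = 7
step 3: 7 = 6 + 1; sub 7 for 6: 7 + 1; = 8; G_4 = 8−1 = 7
step 4: 7 = 7; sub 8 for 7: 8; = 8; G_5 = 8−1 = 7
step 5: 7 = 7; sub 9 for 8: 7; = 7; G_6 = 7−1 = 6
step 6: 6 = 6; sub 10 for 9: 6; = 6; G_7 = 6−1 = 5
step 7: 5 = 5; sub 11 for 10: 5; = 5; G_8 = 5−1 = 4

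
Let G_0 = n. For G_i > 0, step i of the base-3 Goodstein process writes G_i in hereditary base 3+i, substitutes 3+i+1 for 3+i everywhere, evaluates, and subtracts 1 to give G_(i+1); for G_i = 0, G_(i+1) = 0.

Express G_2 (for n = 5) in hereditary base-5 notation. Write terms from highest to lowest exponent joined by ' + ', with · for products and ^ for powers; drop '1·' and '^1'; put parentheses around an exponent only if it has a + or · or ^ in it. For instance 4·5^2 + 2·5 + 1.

5

G_0 = 5. HB_3(5) = 3 + 2. Bump = 6. G_1 = 5.
G_1 = 5. HB_4(5) = 4 + 1. Bump = 6. G_2 = 5.
G_2 = 5. HB_5(5) = 5. Bump = 6. G_3 = 5.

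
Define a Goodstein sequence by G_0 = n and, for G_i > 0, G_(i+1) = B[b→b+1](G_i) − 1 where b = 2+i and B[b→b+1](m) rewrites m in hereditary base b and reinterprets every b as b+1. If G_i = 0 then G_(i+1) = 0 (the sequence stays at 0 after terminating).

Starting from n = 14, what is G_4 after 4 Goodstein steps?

326591

14 —HB2→ 2^(2 + 1) + 2^2 + 2 —bump→ 3^(3 + 1) + 3^3 + 3 = 111 —(−1)→ 110
110 —HB3→ 3^(3 + 1) + 3^3 + 2 —bump→ 4^(4 + 1) + 4^4 + 2 = 1282 —(−1)→ 1281
1281 —HB4→ 4^(4 + 1) + 4^4 + 1 —bump→ 5^(5 + 1) + 5^5 + 1 = 18751 —(−1)→ 18750
18750 —HB5→ 5^(5 + 1) + 5^5 —bump→ 6^(6 + 1) + 6^6 = 326592 —(−1)→ 326591
326591 —HB6→ 6^(6 + 1) + 5·6^5 + 5·6^4 + 5·6^3 + 5·6^2 + 5·6 + 5 —bump→ 7^(7 + 1) + 5·7^5 + 5·7^4 + 5·7^3 + 5·7^2 + 5·7 + 5 = 5862841 —(−1)→ 5862840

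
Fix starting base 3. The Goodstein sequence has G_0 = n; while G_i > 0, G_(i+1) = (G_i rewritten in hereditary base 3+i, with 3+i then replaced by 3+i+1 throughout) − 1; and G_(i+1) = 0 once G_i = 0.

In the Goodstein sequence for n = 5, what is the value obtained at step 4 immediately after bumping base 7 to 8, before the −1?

4

5 —HB3→ 3 + 2 —bump→ 4 + 2 = 6 —(−1)→ 5
5 —HB4→ 4 + 1 —bump→ 5 + 1 = 6 —(−1)→ 5
5 —HB5→ 5 —bump→ 6 = 6 —(−1)→ 5
5 —HB6→ 5 —bump→ 5 = 5 —(−1)→ 4
4 —HB7→ 4 —bump→ 4 = 4 —(−1)→ 3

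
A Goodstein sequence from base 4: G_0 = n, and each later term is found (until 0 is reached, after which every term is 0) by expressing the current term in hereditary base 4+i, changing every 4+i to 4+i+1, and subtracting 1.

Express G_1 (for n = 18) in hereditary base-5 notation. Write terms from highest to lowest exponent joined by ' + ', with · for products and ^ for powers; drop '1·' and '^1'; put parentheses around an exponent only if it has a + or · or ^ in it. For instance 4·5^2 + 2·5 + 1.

G_0=18  [base 4] 4^2 + 2  →[4↦5]→  5^2 + 2 = 27  −1 ⇒ G_1=26
G_1=26  [base 5] 5^2 + 1  →[5↦6]→  6^2 + 1 = 37  −1 ⇒ G_2=36

5^2 + 1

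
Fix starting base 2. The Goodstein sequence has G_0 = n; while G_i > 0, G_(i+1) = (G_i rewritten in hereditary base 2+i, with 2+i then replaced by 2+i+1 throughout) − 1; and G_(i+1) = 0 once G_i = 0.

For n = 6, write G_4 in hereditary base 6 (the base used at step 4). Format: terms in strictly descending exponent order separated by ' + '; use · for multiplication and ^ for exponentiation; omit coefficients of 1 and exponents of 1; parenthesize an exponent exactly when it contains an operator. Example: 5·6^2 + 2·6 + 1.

5·6^5 + 5·6^4 + 5·6^3 + 5·6^2 + 5·6 + 5

i=0: 6 = 2^2 + 2 (b=2); 2→3: 3^3 + 3 = 30; 30−1 = 29
i=1: 29 = 3^3 + 2 (b=3); 3→4: 4^4 + 2 = 258; 258−1 = 257
i=2: 257 = 4^4 + 1 (b=4); 4→5: 5^5 + 1 = 3126; 3126−1 = 3125
i=3: 3125 = 5^5 (b=5); 5→6: 6^6 = 46656; 46656−1 = 46655
i=4: 46655 = 5·6^5 + 5·6^4 + 5·6^3 + 5·6^2 + 5·6 + 5 (b=6); 6→7: 5·7^5 + 5·7^4 + 5·7^3 + 5·7^2 + 5·7 + 5 = 98040; 98040−1 = 98039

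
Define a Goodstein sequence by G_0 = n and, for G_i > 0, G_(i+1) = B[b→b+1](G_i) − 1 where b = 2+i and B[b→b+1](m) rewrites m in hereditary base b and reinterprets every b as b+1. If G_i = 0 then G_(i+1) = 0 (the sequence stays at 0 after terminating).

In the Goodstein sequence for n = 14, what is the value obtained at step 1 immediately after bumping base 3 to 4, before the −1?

1282

14 —HB2→ 2^(2 + 1) + 2^2 + 2 —bump→ 3^(3 + 1) + 3^3 + 3 = 111 —(−1)→ 110
110 —HB3→ 3^(3 + 1) + 3^3 + 2 —bump→ 4^(4 + 1) + 4^4 + 2 = 1282 —(−1)→ 1281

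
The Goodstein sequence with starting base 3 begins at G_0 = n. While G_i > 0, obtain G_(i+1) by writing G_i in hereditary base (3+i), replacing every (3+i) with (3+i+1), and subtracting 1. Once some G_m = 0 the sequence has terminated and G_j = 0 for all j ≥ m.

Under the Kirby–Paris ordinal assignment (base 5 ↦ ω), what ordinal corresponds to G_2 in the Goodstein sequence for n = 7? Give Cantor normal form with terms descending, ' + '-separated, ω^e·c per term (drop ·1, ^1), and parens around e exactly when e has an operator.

(0) 7|_3 = 2·3 + 1 ↦ 2·4 + 1|_4 = 9 ⇒ 8
(1) 8|_4 = 2·4 ↦ 2·5|_5 = 10 ⇒ 9

ω + 4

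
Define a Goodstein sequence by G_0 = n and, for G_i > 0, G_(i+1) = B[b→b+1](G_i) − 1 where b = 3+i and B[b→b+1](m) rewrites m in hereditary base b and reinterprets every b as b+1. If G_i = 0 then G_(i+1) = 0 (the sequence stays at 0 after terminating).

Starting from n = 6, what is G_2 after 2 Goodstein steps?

G_0 = 6. HB_3(6) = 2·3. Bump = 8. G_1 = 7.
G_1 = 7. HB_4(7) = 4 + 3. Bump = 8. G_2 = 7.
G_2 = 7. HB_5(7) = 5 + 2. Bump = 8. G_3 = 7.

7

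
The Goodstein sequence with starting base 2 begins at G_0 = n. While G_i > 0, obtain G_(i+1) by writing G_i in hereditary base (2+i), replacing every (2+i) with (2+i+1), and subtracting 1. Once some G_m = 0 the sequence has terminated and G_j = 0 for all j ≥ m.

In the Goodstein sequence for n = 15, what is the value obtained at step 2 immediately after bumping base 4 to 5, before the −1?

G_0 = 15. HB_2(15) = 2^(2 + 1) + 2^2 + 2 + 1. Bump = 112. G_1 = 111.
G_1 = 111. HB_3(111) = 3^(3 + 1) + 3^3 + 3. Bump = 1284. G_2 = 1283.
G_2 = 1283. HB_4(1283) = 4^(4 + 1) + 4^4 + 3. Bump = 18753. G_3 = 18752.

18753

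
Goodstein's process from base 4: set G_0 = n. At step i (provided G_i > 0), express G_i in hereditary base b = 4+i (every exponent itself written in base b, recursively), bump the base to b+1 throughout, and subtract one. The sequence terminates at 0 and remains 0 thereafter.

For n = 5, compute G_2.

5 —HB4→ 4 + 1 —bump→ 5 + 1 = 6 —(−1)→ 5
5 —HB5→ 5 —bump→ 6 = 6 —(−1)→ 5
5 —HB6→ 5 —bump→ 5 = 5 —(−1)→ 4

5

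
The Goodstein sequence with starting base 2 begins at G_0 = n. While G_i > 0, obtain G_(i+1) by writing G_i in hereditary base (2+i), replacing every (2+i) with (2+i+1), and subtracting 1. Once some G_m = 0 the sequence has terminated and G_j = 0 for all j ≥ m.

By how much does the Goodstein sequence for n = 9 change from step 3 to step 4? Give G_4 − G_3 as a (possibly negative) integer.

[0] 9 ≡ 2^(2 + 1) + 1 (base 2). Lift 3: 82. −1: 81.
[1] 81 ≡ 3^(3 + 1) (base 3). Lift 4: 1024. −1: 1023.
[2] 1023 ≡ 3·4^4 + 3·4^3 + 3·4^2 + 3·4 + 3 (base 4). Lift 5: 9843. −1: 9842.
[3] 9842 ≡ 3·5^5 + 3·5^3 + 3·5^2 + 3·5 + 2 (base 5). Lift 6: 140744. −1: 140743.

130901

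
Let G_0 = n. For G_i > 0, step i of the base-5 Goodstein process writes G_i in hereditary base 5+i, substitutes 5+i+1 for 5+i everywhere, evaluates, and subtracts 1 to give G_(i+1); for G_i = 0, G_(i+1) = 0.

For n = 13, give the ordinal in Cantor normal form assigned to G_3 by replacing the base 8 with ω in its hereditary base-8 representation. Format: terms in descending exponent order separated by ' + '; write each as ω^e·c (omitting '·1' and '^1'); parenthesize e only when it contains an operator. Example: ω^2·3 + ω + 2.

ω·2

13 —HB5→ 2·5 + 3 —bump→ 2·6 + 3 = 15 —(−1)→ 14
14 —HB6→ 2·6 + 2 —bump→ 2·7 + 2 = 16 —(−1)→ 15
15 —HB7→ 2·7 + 1 —bump→ 2·8 + 1 = 17 —(−1)→ 16
16 —HB8→ 2·8 —bump→ 2·9 = 18 —(−1)→ 17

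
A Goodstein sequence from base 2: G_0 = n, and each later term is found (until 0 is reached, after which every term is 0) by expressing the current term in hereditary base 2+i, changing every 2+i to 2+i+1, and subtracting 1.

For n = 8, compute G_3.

6310

8 —HB2→ 2^(2 + 1) —bump→ 3^(3 + 1) = 81 —(−1)→ 80
80 —HB3→ 2·3^3 + 2·3^2 + 2·3 + 2 —bump→ 2·4^4 + 2·4^2 + 2·4 + 2 = 554 —(−1)→ 553
553 —HB4→ 2·4^4 + 2·4^2 + 2·4 + 1 —bump→ 2·5^5 + 2·5^2 + 2·5 + 1 = 6311 —(−1)→ 6310
6310 —HB5→ 2·5^5 + 2·5^2 + 2·5 —bump→ 2·6^6 + 2·6^2 + 2·6 = 93396 —(−1)→ 93395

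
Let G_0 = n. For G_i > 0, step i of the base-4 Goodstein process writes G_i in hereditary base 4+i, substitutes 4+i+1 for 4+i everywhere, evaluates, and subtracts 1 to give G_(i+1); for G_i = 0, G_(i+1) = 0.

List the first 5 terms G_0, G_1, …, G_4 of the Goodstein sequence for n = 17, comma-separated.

(0) 17|_4 = 4^2 + 1 ↦ 5^2 + 1|_5 = 26 ⇒ 25
(1) 25|_5 = 5^2 ↦ 6^2|_6 = 36 ⇒ 35
(2) 35|_6 = 5·6 + 5 ↦ 5·7 + 5|_7 = 40 ⇒ 39
(3) 39|_7 = 5·7 + 4 ↦ 5·8 + 4|_8 = 44 ⇒ 43

17, 25, 35, 39, 43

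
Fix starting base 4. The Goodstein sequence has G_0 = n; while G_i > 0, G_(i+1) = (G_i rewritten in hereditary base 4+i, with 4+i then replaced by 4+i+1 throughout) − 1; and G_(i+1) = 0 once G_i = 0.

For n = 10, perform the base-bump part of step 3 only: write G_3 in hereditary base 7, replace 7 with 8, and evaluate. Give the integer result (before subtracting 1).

14

i=0: 10 = 2·4 + 2 (b=4); 4→5: 2·5 + 2 = 12; 12−1 = 11
i=1: 11 = 2·5 + 1 (b=5); 5→6: 2·6 + 1 = 13; 13−1 = 12
i=2: 12 = 2·6 (b=6); 6→7: 2·7 = 14; 14−1 = 13
i=3: 13 = 7 + 6 (b=7); 7→8: 8 + 6 = 14; 14−1 = 13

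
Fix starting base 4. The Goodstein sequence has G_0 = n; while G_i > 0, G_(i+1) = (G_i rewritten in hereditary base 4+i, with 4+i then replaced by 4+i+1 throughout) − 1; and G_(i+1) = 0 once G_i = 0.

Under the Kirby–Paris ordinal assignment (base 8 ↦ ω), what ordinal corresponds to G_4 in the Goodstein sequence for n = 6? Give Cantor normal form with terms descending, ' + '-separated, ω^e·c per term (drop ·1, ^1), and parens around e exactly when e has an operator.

6 —HB4→ 4 + 2 —bump→ 5 + 2 = 7 —(−1)→ 6
6 —HB5→ 5 + 1 —bump→ 6 + 1 = 7 —(−1)→ 6
6 —HB6→ 6 —bump→ 7 = 7 —(−1)→ 6
6 —HB7→ 6 —bump→ 6 = 6 —(−1)→ 5
5 —HB8→ 5 —bump→ 5 = 5 —(−1)→ 4

5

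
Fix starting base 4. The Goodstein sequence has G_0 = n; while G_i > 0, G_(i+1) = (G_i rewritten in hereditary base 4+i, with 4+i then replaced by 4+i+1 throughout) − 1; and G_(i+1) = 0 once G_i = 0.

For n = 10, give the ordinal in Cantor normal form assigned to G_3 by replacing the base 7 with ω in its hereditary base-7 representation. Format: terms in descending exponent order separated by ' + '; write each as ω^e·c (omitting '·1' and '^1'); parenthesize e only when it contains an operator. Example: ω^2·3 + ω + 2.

ω + 6

(0) 10|_4 = 2·4 + 2 ↦ 2·5 + 2|_5 = 12 ⇒ 11
(1) 11|_5 = 2·5 + 1 ↦ 2·6 + 1|_6 = 13 ⇒ 12
(2) 12|_6 = 2·6 ↦ 2·7|_7 = 14 ⇒ 13
(3) 13|_7 = 7 + 6 ↦ 8 + 6|_8 = 14 ⇒ 13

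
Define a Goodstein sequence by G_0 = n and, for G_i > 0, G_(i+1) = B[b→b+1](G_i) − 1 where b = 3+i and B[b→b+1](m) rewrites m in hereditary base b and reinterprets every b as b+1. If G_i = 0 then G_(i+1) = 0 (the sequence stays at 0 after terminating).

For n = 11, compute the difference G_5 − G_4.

G_0 = 11. HB_3(11) = 3^2 + 2. Bump = 18. G_1 = 17.
G_1 = 17. HB_4(17) = 4^2 + 1. Bump = 26. G_2 = 25.
G_2 = 25. HB_5(25) = 5^2. Bump = 36. G_3 = 35.
G_3 = 35. HB_6(35) = 5·6 + 5. Bump = 40. G_4 = 39.
G_4 = 39. HB_7(39) = 5·7 + 4. Bump = 44. G_5 = 43.

4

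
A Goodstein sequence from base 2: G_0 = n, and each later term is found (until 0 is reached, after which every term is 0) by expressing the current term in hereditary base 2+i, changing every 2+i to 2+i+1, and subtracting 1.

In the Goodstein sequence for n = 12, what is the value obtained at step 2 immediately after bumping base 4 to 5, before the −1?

15686

G_0=12  [base 2] 2^(2 + 1) + 2^2  →[2↦3]→  3^(3 + 1) + 3^3 = 108  −1 ⇒ G_1=107
G_1=107  [base 3] 3^(3 + 1) + 2·3^2 + 2·3 + 2  →[3↦4]→  4^(4 + 1) + 2·4^2 + 2·4 + 2 = 1066  −1 ⇒ G_2=1065
G_2=1065  [base 4] 4^(4 + 1) + 2·4^2 + 2·4 + 1  →[4↦5]→  5^(5 + 1) + 2·5^2 + 2·5 + 1 = 15686  −1 ⇒ G_3=15685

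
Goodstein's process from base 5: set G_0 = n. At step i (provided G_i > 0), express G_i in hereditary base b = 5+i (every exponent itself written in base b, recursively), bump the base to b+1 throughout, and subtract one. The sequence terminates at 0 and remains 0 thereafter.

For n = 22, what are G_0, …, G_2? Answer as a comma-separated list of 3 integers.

22, 25, 28

G_0=22  [base 5] 4·5 + 2  →[5↦6]→  4·6 + 2 = 26  −1 ⇒ G_1=25
G_1=25  [base 6] 4·6 + 1  →[6↦7]→  4·7 + 1 = 29  −1 ⇒ G_2=28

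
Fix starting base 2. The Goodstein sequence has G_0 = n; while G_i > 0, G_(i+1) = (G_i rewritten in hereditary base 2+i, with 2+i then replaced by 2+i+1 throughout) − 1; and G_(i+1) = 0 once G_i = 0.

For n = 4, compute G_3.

i=0: 4 = 2^2 (b=2); 2→3: 3^3 = 27; 27−1 = 26
i=1: 26 = 2·3^2 + 2·3 + 2 (b=3); 3→4: 2·4^2 + 2·4 + 2 = 42; 42−1 = 41
i=2: 41 = 2·4^2 + 2·4 + 1 (b=4); 4→5: 2·5^2 + 2·5 + 1 = 61; 61−1 = 60
i=3: 60 = 2·5^2 + 2·5 (b=5); 5→6: 2·6^2 + 2·6 = 84; 84−1 = 83

60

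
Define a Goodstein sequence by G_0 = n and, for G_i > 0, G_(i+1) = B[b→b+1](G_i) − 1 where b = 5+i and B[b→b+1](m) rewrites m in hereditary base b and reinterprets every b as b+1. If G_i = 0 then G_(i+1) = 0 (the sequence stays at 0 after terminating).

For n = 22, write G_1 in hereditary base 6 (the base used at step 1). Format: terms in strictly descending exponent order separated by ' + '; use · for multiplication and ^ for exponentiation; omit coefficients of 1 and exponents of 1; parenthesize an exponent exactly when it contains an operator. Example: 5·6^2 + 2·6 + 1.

4·6 + 1

(0) 22|_5 = 4·5 + 2 ↦ 4·6 + 2|_6 = 26 ⇒ 25
(1) 25|_6 = 4·6 + 1 ↦ 4·7 + 1|_7 = 29 ⇒ 28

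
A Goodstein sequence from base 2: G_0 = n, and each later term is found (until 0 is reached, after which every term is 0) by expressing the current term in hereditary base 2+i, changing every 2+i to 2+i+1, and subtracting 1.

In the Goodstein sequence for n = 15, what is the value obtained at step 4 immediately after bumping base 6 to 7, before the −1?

6588345

15 —HB2→ 2^(2 + 1) + 2^2 + 2 + 1 —bump→ 3^(3 + 1) + 3^3 + 3 + 1 = 112 —(−1)→ 111
111 —HB3→ 3^(3 + 1) + 3^3 + 3 —bump→ 4^(4 + 1) + 4^4 + 4 = 1284 —(−1)→ 1283
1283 —HB4→ 4^(4 + 1) + 4^4 + 3 —bump→ 5^(5 + 1) + 5^5 + 3 = 18753 —(−1)→ 18752
18752 —HB5→ 5^(5 + 1) + 5^5 + 2 —bump→ 6^(6 + 1) + 6^6 + 2 = 326594 —(−1)→ 326593
326593 —HB6→ 6^(6 + 1) + 6^6 + 1 —bump→ 7^(7 + 1) + 7^7 + 1 = 6588345 —(−1)→ 6588344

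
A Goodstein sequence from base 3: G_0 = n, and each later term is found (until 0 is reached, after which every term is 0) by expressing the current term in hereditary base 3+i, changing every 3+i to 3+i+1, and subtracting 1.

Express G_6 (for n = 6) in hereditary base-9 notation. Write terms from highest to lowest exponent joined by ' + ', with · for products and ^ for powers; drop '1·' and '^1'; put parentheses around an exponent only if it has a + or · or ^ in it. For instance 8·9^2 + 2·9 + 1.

(0) 6|_3 = 2·3 ↦ 2·4|_4 = 8 ⇒ 7
(1) 7|_4 = 4 + 3 ↦ 5 + 3|_5 = 8 ⇒ 7
(2) 7|_5 = 5 + 2 ↦ 6 + 2|_6 = 8 ⇒ 7
(3) 7|_6 = 6 + 1 ↦ 7 + 1|_7 = 8 ⇒ 7
(4) 7|_7 = 7 ↦ 8|_8 = 8 ⇒ 7
(5) 7|_8 = 7 ↦ 7|_9 = 7 ⇒ 6
(6) 6|_9 = 6 ↦ 6|_10 = 6 ⇒ 5

6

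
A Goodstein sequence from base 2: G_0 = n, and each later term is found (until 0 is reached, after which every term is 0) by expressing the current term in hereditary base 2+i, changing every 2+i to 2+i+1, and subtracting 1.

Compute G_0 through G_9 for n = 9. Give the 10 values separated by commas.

9, 81, 1023, 9842, 140743, 2471826, 50333399, 1162263921, 30000003325, 855935016215

[0] 9 ≡ 2^(2 + 1) + 1 (base 2). Lift 3: 82. −1: 81.
[1] 81 ≡ 3^(3 + 1) (base 3). Lift 4: 1024. −1: 1023.
[2] 1023 ≡ 3·4^4 + 3·4^3 + 3·4^2 + 3·4 + 3 (base 4). Lift 5: 9843. −1: 9842.
[3] 9842 ≡ 3·5^5 + 3·5^3 + 3·5^2 + 3·5 + 2 (base 5). Lift 6: 140744. −1: 140743.
[4] 140743 ≡ 3·6^6 + 3·6^3 + 3·6^2 + 3·6 + 1 (base 6). Lift 7: 2471827. −1: 2471826.
[5] 2471826 ≡ 3·7^7 + 3·7^3 + 3·7^2 + 3·7 (base 7). Lift 8: 50333400. −1: 50333399.
[6] 50333399 ≡ 3·8^8 + 3·8^3 + 3·8^2 + 2·8 + 7 (base 8). Lift 9: 1162263922. −1: 1162263921.
[7] 1162263921 ≡ 3·9^9 + 3·9^3 + 3·9^2 + 2·9 + 6 (base 9). Lift 10: 30000003326. −1: 30000003325.
[8] 30000003325 ≡ 3·10^10 + 3·10^3 + 3·10^2 + 2·10 + 5 (base 10). Lift 11: 855935016216. −1: 855935016215.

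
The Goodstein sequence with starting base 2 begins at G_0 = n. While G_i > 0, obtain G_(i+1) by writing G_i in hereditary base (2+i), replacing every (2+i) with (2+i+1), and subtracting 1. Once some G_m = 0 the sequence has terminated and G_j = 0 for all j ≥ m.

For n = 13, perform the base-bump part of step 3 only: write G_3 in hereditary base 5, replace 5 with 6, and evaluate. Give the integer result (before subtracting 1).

base 2: 13 = 2^(2 + 1) + 2^2 + 1; at 3: 3^(3 + 1) + 3^3 + 1 = 109; next = 108
base 3: 108 = 3^(3 + 1) + 3^3; at 4: 4^(4 + 1) + 4^4 = 1280; next = 1279
base 4: 1279 = 4^(4 + 1) + 3·4^3 + 3·4^2 + 3·4 + 3; at 5: 5^(5 + 1) + 3·5^3 + 3·5^2 + 3·5 + 3 = 16093; next = 16092
base 5: 16092 = 5^(5 + 1) + 3·5^3 + 3·5^2 + 3·5 + 2; at 6: 6^(6 + 1) + 3·6^3 + 3·6^2 + 3·6 + 2 = 280712; next = 280711

280712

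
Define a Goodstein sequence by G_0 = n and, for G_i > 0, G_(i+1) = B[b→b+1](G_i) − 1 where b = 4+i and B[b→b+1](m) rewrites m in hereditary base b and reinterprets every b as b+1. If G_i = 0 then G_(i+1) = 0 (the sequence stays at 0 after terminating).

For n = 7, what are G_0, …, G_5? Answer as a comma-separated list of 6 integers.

(0) 7|_4 = 4 + 3 ↦ 5 + 3|_5 = 8 ⇒ 7
(1) 7|_5 = 5 + 2 ↦ 6 + 2|_6 = 8 ⇒ 7
(2) 7|_6 = 6 + 1 ↦ 7 + 1|_7 = 8 ⇒ 7
(3) 7|_7 = 7 ↦ 8|_8 = 8 ⇒ 7
(4) 7|_8 = 7 ↦ 7|_9 = 7 ⇒ 6

7, 7, 7, 7, 7, 6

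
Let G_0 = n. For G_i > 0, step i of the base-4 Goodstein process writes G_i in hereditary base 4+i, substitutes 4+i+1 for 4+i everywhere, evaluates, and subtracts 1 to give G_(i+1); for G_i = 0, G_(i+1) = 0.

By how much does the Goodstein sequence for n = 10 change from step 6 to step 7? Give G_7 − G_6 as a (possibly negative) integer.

0

base 4: 10 = 2·4 + 2; at 5: 2·5 + 2 = 12; next = 11
base 5: 11 = 2·5 + 1; at 6: 2·6 + 1 = 13; next = 12
base 6: 12 = 2·6; at 7: 2·7 = 14; next = 13
base 7: 13 = 7 + 6; at 8: 8 + 6 = 14; next = 13
base 8: 13 = 8 + 5; at 9: 9 + 5 = 14; next = 13
base 9: 13 = 9 + 4; at 10: 10 + 4 = 14; next = 13
base 10: 13 = 10 + 3; at 11: 11 + 3 = 14; next = 13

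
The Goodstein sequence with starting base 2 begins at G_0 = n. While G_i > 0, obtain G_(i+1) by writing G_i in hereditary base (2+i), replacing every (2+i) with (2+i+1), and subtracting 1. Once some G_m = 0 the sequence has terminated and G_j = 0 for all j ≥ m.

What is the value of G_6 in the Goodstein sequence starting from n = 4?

(0) 4|_2 = 2^2 ↦ 3^3|_3 = 27 ⇒ 26
(1) 26|_3 = 2·3^2 + 2·3 + 2 ↦ 2·4^2 + 2·4 + 2|_4 = 42 ⇒ 41
(2) 41|_4 = 2·4^2 + 2·4 + 1 ↦ 2·5^2 + 2·5 + 1|_5 = 61 ⇒ 60
(3) 60|_5 = 2·5^2 + 2·5 ↦ 2·6^2 + 2·6|_6 = 84 ⇒ 83
(4) 83|_6 = 2·6^2 + 6 + 5 ↦ 2·7^2 + 7 + 5|_7 = 110 ⇒ 109
(5) 109|_7 = 2·7^2 + 7 + 4 ↦ 2·8^2 + 8 + 4|_8 = 140 ⇒ 139
(6) 139|_8 = 2·8^2 + 8 + 3 ↦ 2·9^2 + 9 + 3|_9 = 174 ⇒ 173

139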